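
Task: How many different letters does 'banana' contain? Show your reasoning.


Unique letters in 'banana': {a, b, n} = 3 distinct letters.

3


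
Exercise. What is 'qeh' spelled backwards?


Reverse 'qeh' character by character: 'heq'.

heq


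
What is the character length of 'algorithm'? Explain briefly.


Spell out 'algorithm' and number each letter: a(1), l(2), g(3), o(4), r(5), i(6), t(7), h(8), m(9). Total: 9 letters.

9


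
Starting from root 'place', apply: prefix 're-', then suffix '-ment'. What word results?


Step 1: Add prefix 're-' to 'place' = 'replace'
Step 2: Add suffix '-ment' to 'replace' = 'replacement'

replacement


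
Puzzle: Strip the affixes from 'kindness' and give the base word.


Remove suffix '-ness' from 'kindness' to get root 'kind'.

kind


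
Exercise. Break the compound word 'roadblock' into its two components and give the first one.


Split 'roadblock' into 'road' + 'block'. The first part is 'road'.

road


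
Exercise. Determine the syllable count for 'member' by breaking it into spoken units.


Break 'member' into syllables: mem-ber -> mem | ber = 2 syllables

2 syllables


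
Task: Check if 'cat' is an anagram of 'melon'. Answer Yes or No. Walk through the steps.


Sorted letters of 'cat': 'act'
Sorted letters of 'melon': 'elmno'
They do not match.

No


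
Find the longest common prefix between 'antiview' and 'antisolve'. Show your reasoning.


Compare from the start: 4 characters match: 'anti'. Mismatch at position 5: 'v' vs 's'.

anti


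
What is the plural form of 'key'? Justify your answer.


Apply rule: Add -s. 'key' becomes 'keys'.

keys


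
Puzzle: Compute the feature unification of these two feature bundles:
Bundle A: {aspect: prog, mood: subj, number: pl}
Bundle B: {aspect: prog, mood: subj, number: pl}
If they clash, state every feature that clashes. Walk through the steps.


Compare features:
aspect: A=prog vs B=prog -> unified: prog
mood: A=subj vs B=subj -> unified: subj
number: A=pl vs B=pl -> unified: pl
No clashes found.

Unified: {aspect: prog, mood: subj, number: pl}


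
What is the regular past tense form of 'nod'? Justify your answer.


Apply rule: Double final consonant and add -ed. 'nod' becomes 'nodded'.

nodded


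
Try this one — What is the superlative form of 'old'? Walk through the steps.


Apply superlative formation (add -est): 'old' -> 'oldest'.

oldest


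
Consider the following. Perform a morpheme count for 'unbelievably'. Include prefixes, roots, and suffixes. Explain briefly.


Decomposition: un- (prefix) + believe (root) + -able (suffix) + -ly (suffix) = 4 morpheme(s)

4 morphemes


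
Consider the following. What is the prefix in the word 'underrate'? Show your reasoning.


The word 'underrate' = 'under' (prefix) + 'rate' (root). The prefix is 'under'.

under


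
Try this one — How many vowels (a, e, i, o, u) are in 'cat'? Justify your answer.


Vowels in 'cat': a = 1 vowels.

1


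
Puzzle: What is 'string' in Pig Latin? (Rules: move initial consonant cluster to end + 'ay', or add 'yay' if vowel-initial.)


'string': move consonant cluster 'str' to end and add 'ay': 'ingstray'.

ingstray


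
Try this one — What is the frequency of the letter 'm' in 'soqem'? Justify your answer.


Letter 'm' in 'soqem': found at position(s) 5 = 1 occurrence(s).

1


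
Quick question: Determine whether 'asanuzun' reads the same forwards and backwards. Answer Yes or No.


Forward: 'asanuzun'
Reversed: 'nuzunasa'
They differ.

No


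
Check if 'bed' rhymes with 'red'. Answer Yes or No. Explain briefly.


Rime (stressed vowel + following sounds) of 'bed': -ed = /ɛd/
Rime of 'red': -ed = /ɛd/
/ɛd/ and /ɛd/ are the same ending sound, so the words rhyme.

Yes


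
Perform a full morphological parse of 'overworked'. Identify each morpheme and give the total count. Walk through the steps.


Step 1: Identify prefix: 'over' (meaning: excessively)
Step 2: Identify root: 'work'
Step 3: Identify suffix(es): 'ed'
Decomposition: over- (prefix: excessively) + work (root) + -ed (suffix: past)
Total morphemes: 3

3 morphemes (over- (prefix: excessively) + work (root) + -ed (suffix: past))


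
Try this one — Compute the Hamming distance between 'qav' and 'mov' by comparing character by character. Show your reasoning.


Alignment:
Position 1: 'q' vs 'm' = DIFFER
Position 2: 'a' vs 'o' = DIFFER
Position 3: 'v' vs 'v' = match
Total differences: 2

2


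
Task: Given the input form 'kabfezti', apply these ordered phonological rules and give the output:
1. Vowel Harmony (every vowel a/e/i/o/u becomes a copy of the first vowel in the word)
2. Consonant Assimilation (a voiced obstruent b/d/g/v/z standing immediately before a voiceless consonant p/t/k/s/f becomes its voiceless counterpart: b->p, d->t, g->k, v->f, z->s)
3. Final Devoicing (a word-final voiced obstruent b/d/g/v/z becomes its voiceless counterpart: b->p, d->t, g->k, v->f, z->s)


Starting form: 'kabfezti'
Rule 1: Vowel Harmony: all vowels become 'a' (matching first vowel). 'kabfezti' -> 'kabfazta'
Rule 2: Consonant Assimilation: voiced obstruent before voiceless consonant becomes voiceless ('bf' -> 'pf', 'zt' -> 'st'). 'kabfazta' -> 'kapfasta'
Rule 3: Final Devoicing: the word ends in the vowel 'a', not a consonant. No change.
Final form: 'kapfasta'

kapfasta


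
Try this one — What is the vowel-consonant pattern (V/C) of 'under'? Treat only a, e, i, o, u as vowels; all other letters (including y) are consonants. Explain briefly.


Letter mapping: u = V, n = C, d = C, e = V, r = C.

VCCVC


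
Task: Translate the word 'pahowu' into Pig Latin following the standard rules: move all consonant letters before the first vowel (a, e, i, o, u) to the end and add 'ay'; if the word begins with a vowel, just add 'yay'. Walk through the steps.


'pahowu': move consonant cluster 'p' to end and add 'ay': 'ahowupay'.

ahowupay


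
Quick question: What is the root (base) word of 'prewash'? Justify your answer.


Remove prefix 'pre' from 'prewash' to get root 'wash'.

wash


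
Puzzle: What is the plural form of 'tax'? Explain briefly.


Apply rule: Add -es (sibilant/fricative ending). 'tax' becomes 'taxes'.

taxes


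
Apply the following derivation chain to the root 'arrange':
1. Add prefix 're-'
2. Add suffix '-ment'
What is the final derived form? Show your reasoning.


Step 1: Add prefix 're-' to 'arrange' = 'rearrange'
Step 2: Add suffix '-ment' to 'rearrange' = 'rearrangement'

rearrangement


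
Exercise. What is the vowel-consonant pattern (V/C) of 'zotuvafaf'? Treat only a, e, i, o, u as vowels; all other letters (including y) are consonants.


Letter mapping: z = C, o = V, t = C, u = V, v = C, a = V, f = C, a = V, f = C.

CVCVCVCVC


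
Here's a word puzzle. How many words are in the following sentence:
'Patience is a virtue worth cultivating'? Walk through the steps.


Split into words: Patience | is | a | virtue | worth | cultivating = 6 words.

6


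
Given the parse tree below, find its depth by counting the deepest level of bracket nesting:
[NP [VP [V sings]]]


Count bracket nesting levels:
'[' at pos 0: depth = 1
'[' at pos 4: depth = 2
'[' at pos 8: depth = 3
Maximum depth reached: 3

3


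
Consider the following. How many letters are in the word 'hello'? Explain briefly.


Spell out 'hello' and number each letter: h(1), e(2), l(3), l(4), o(5). Total: 5 letters.

5


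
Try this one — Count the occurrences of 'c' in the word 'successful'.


Letter 'c' in 'successful': found at position(s) 3, 4 = 2 occurrence(s).

2


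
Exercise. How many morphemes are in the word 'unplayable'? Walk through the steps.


Decomposition: un- (prefix) + play (root) + -able (suffix) = 3 morpheme(s)

3 morphemes


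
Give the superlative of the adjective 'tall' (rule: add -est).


Apply superlative formation (add -est): 'tall' -> 'tallest'.

tallest


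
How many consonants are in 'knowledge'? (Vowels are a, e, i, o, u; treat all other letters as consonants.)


Consonants in 'knowledge': k, n, w, l, d, g = 6 consonants.

6


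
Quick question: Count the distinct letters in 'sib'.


Unique letters in 'sib': {b, i, s} = 3 distinct letters.

3


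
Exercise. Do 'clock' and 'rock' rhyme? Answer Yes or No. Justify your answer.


Rime (stressed vowel + following sounds) of 'clock': -ock = /ɒk/
Rime of 'rock': -ock = /ɒk/
/ɒk/ and /ɒk/ are the same ending sound, so the words rhyme.

Yes


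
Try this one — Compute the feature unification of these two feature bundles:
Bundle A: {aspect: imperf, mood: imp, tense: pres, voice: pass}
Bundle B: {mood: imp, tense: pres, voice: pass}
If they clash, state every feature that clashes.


Compare features:
aspect: A=imperf vs B=_ -> unified: imperf
mood: A=imp vs B=imp -> unified: imp
tense: A=pres vs B=pres -> unified: pres
voice: A=pass vs B=pass -> unified: pass
No clashes found.

Unified: {aspect: imperf, mood: imp, tense: pres, voice: pass}


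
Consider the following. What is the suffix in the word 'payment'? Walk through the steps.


The word 'payment' = 'pay' (root) + '-ment' (suffix). The suffix is '-ment'.

ment


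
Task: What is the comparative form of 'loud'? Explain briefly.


Apply comparative formation (add -er): 'loud' -> 'louder'.

louder


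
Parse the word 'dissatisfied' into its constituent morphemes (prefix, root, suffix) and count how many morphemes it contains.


Step 1: Identify prefix: 'dis' (meaning: not/apart)
Step 2: Identify root: 'satisfy'
Step 3: Identify suffix(es): 'ed'
Decomposition: dis- (prefix: not/apart) + satisfy (root) + -ed (suffix: past)
Total morphemes: 3

3 morphemes (dis- (prefix: not/apart) + satisfy (root) + -ed (suffix: past))


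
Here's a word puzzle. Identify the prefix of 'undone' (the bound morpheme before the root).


The word 'undone' = 'un' (prefix) + 'done' (root). The prefix is 'un'.

un


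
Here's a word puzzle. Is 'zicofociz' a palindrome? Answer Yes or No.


Forward: 'zicofociz'
Reversed: 'zicofociz'
They are identical.

Yes


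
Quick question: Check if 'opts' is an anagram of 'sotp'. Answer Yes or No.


Sorted letters of 'opts': 'opst'
Sorted letters of 'sotp': 'opst'
They match.

Yes


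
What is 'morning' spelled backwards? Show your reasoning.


Reverse 'morning' character by character: 'gninrom'.

gninrom


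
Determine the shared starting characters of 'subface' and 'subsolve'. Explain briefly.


Compare from the start: 3 characters match: 'sub'. Mismatch at position 4: 'f' vs 's'.

sub


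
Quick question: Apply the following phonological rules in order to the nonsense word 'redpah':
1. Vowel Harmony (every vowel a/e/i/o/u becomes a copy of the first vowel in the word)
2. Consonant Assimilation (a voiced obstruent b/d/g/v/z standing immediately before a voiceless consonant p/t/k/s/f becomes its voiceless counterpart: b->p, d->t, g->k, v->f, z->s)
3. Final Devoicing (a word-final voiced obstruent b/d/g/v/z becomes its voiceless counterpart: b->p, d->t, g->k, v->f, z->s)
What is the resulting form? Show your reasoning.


Starting form: 'redpah'
Rule 1: Vowel Harmony: all vowels become 'e' (matching first vowel). 'redpah' -> 'redpeh'
Rule 2: Consonant Assimilation: voiced obstruent before voiceless consonant becomes voiceless ('dp' -> 'tp'). 'redpeh' -> 'retpeh'
Rule 3: Final Devoicing: final consonant 'h' is not one of the voiced obstruents b/d/g/v/z. No change.
Final form: 'retpeh'

retpeh


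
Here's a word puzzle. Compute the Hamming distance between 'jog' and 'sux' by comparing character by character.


Alignment:
Position 1: 'j' vs 's' = DIFFER
Position 2: 'o' vs 'u' = DIFFER
Position 3: 'g' vs 'x' = DIFFER
Total differences: 3

3


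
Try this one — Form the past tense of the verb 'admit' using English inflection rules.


Apply rule: Double final consonant and add -ed. 'admit' becomes 'admitted'.

admitted


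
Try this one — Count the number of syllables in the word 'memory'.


Break 'memory' into syllables: mem-o-ry -> mem | o | ry = 3 syllables

3 syllables


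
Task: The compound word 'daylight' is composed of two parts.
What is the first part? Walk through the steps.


Split 'daylight' into 'day' + 'light'. The first part is 'day'.

day


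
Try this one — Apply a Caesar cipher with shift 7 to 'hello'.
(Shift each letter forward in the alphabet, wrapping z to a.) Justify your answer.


Shift each letter by 7: h -> o, e -> l, l -> s, l -> s, o -> v. Result: 'olssv'.

olssv


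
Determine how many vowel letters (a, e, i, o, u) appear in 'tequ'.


Vowels in 'tequ': e, u = 2 vowels.

2


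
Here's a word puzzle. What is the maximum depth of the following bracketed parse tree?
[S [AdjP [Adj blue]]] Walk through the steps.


Count bracket nesting levels:
'[' at pos 0: depth = 1
'[' at pos 3: depth = 2
'[' at pos 9: depth = 3
Maximum depth reached: 3

3


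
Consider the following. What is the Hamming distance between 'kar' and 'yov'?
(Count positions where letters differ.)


Alignment:
Position 1: 'k' vs 'y' = DIFFER
Position 2: 'a' vs 'o' = DIFFER
Position 3: 'r' vs 'v' = DIFFER
Total differences: 3

3


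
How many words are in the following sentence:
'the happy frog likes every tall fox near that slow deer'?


Split into words: the | happy | frog | likes | every | tall | fox | near | that | slow | deer = 11 words.

11


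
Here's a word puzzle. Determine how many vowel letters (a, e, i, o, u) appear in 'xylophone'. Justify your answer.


Vowels in 'xylophone': o, o, e = 3 vowels.

3


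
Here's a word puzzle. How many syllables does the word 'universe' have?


Break 'universe' into syllables: u-ni-verse -> u | ni | verse = 3 syllables

3 syllables


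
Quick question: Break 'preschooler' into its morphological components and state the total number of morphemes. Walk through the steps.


Step 1: Identify prefix: 'pre' (meaning: before)
Step 2: Identify root: 'school'
Step 3: Identify suffix(es): 'er'
Decomposition: pre- (prefix: before) + school (root) + -er (suffix: one who)
Total morphemes: 3

3 morphemes (pre- (prefix: before) + school (root) + -er (suffix: one who))


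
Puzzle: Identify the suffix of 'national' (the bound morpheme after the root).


The word 'national' = 'nation' (root) + '-al' (suffix). The suffix is '-al'.

al


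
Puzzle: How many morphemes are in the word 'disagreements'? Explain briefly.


Decomposition: dis- (prefix) + agree (root) + -ment (suffix) + -s (plural) = 4 morpheme(s)

4 morphemes


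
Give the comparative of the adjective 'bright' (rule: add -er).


Apply comparative formation (add -er): 'bright' -> 'brighter'.

brighter


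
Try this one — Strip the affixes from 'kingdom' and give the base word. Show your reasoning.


Remove suffix '-dom' from 'kingdom' to get root 'king'.

king


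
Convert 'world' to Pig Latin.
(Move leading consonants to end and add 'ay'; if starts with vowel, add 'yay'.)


'world': move consonant cluster 'w' to end and add 'ay': 'orldway'.

orldway


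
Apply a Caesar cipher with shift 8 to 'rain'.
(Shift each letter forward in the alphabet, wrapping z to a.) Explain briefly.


Shift each letter by 8: r -> z, a -> i, i -> q, n -> v. Result: 'ziqv'.

ziqv


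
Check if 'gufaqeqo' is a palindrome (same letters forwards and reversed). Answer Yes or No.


Forward: 'gufaqeqo'
Reversed: 'oqeqafug'
They differ.

No


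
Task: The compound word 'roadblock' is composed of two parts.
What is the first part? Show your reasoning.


Split 'roadblock' into 'road' + 'block'. The first part is 'road'.

road


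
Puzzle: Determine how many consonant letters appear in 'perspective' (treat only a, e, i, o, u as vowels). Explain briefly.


Consonants in 'perspective': p, r, s, p, c, t, v = 7 consonants.

7


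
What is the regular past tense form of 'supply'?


Apply rule: Change -y to -ied. 'supply' becomes 'supplied'.

supplied


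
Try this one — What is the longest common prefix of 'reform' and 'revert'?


Compare from the start: 2 characters match: 're'. Mismatch at position 3: 'f' vs 'v'.

re


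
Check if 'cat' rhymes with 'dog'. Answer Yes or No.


Rime (stressed vowel + following sounds) of 'cat': -at = /æt/
Rime of 'dog': -og = /ɒg/
/æt/ and /ɒg/ are different ending sounds, so the words do not rhyme.

No


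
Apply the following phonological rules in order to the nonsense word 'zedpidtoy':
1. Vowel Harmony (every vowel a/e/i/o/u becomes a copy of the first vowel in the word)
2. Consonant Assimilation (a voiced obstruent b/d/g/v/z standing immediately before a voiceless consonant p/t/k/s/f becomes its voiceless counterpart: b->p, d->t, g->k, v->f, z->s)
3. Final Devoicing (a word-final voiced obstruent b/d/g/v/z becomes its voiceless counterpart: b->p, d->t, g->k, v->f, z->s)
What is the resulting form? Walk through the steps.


Starting form: 'zedpidtoy'
Rule 1: Vowel Harmony: all vowels become 'e' (matching first vowel). 'zedpidtoy' -> 'zedpedtey'
Rule 2: Consonant Assimilation: voiced obstruent before voiceless consonant becomes voiceless ('dp' -> 'tp', 'dt' -> 'tt'). 'zedpedtey' -> 'zetpettey'
Rule 3: Final Devoicing: final consonant 'y' is not one of the voiced obstruents b/d/g/v/z. No change.
Final form: 'zetpettey'

zetpettey


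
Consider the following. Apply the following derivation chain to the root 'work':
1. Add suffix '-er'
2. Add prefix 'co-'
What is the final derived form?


Step 1: Add suffix '-er' to 'work' = 'worker'
Step 2: Add prefix 'co-' to 'worker' = 'coworker'

coworker


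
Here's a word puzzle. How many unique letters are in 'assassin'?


Unique letters in 'assassin': {a, i, n, s} = 4 distinct letters.

4


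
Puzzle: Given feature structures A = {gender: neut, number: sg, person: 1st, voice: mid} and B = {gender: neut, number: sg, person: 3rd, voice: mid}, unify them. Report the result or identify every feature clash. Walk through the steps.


Compare features:
gender: A=neut vs B=neut -> unified: neut
number: A=sg vs B=sg -> unified: sg
person: A=1st vs B=3rd -> CLASH
voice: A=mid vs B=mid -> unified: mid
Clash detected on feature 'person' (1st vs 3rd); unification fails.

CLASH on 'person' (1st vs 3rd)


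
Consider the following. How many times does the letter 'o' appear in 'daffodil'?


Letter 'o' in 'daffodil': found at position(s) 5 = 1 occurrence(s).

1


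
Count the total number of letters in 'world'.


Spell out 'world' and number each letter: w(1), o(2), r(3), l(4), d(5). Total: 5 letters.

5


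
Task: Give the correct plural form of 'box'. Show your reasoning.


Apply rule: Add -es (sibilant/fricative ending). 'box' becomes 'boxes'.

boxes


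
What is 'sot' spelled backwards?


Reverse 'sot' character by character: 'tos'.

tos


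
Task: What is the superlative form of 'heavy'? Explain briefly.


Apply superlative formation (consonant + y: change y to i, add -est): 'heavy' -> 'heaviest'.

heaviest


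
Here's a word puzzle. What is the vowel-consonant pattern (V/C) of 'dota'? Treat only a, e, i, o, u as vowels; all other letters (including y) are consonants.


Letter mapping: d = C, o = V, t = C, a = V.

CVCV


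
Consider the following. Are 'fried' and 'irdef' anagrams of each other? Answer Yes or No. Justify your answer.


Sorted letters of 'fried': 'defir'
Sorted letters of 'irdef': 'defir'
They match.

Yes


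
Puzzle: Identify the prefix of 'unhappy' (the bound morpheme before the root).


The word 'unhappy' = 'un' (prefix) + 'happy' (root). The prefix is 'un'.

un


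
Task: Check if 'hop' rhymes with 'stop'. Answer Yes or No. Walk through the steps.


Rime (stressed vowel + following sounds) of 'hop': -op = /ɒp/
Rime of 'stop': -op = /ɒp/
/ɒp/ and /ɒp/ are the same ending sound, so the words rhyme.

Yes


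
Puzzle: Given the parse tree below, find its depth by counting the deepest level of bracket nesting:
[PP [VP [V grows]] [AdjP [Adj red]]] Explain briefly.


Count bracket nesting levels:
'[' at pos 0: depth = 1
'[' at pos 4: depth = 2
'[' at pos 8: depth = 3
'[' at pos 19: depth = 2
'[' at pos 25: depth = 3
Maximum depth reached: 3

3


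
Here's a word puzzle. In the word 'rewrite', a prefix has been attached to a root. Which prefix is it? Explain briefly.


The word 'rewrite' = 're' (prefix) + 'write' (root). The prefix is 're'.

re


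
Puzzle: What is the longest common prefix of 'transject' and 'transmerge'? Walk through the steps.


Compare from the start: 5 characters match: 'trans'. Mismatch at position 6: 'j' vs 'm'.

trans


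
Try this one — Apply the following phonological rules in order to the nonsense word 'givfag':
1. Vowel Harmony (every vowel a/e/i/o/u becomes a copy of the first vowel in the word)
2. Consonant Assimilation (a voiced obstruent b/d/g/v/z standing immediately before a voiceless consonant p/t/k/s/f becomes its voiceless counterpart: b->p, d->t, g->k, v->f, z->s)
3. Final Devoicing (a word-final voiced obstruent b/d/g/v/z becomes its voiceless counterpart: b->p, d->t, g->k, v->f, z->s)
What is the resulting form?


Starting form: 'givfag'
Rule 1: Vowel Harmony: all vowels become 'i' (matching first vowel). 'givfag' -> 'givfig'
Rule 2: Consonant Assimilation: voiced obstruent before voiceless consonant becomes voiceless ('vf' -> 'ff'). 'givfig' -> 'giffig'
Rule 3: Final Devoicing: word-final voiced obstruent 'g' becomes voiceless 'k'. 'giffig' -> 'giffik'
Final form: 'giffik'

giffik


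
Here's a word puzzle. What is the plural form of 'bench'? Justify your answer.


Apply rule: Add -es (sibilant/fricative ending). 'bench' becomes 'benches'.

benches


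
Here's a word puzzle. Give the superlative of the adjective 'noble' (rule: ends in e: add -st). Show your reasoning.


Apply superlative formation (ends in e: add -st): 'noble' -> 'noblest'.

noblest


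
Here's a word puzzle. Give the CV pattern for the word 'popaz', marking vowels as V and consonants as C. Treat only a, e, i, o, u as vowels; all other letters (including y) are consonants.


Letter mapping: p = C, o = V, p = C, a = V, z = C.

CVCVC


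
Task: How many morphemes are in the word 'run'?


Decomposition: run (free morpheme) = 1 morpheme(s)

1 morphemes


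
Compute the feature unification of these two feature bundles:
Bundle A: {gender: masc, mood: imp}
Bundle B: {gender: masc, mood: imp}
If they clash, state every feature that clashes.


Compare features:
gender: A=masc vs B=masc -> unified: masc
mood: A=imp vs B=imp -> unified: imp
No clashes found.

Unified: {gender: masc, mood: imp}


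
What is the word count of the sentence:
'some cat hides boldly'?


Split into words: some | cat | hides | boldly = 4 words.

4


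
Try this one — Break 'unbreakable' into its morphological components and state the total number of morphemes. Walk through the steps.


Step 1: Identify prefix: 'un' (meaning: not/reverse)
Step 2: Identify root: 'break'
Step 3: Identify suffix(es): 'able'
Decomposition: un- (prefix: not/reverse) + break (root) + -able (suffix: capable of)
Total morphemes: 3

3 morphemes (un- (prefix: not/reverse) + break (root) + -able (suffix: capable of))


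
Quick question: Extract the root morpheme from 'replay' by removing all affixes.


Remove prefix 're' from 'replay' to get root 'play'.

play


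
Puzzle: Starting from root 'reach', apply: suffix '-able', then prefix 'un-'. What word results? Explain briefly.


Step 1: Add suffix '-able' to 'reach' = 'reachable'
Step 2: Add prefix 'un-' to 'reachable' = 'unreachable'

unreachable


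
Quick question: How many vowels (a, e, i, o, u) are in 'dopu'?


Vowels in 'dopu': o, u = 2 vowels.

2


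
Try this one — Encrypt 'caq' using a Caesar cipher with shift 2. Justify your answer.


Shift each letter by 2: c -> e, a -> c, q -> s. Result: 'ecs'.

ecs


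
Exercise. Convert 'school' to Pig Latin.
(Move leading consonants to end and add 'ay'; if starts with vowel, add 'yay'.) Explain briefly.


'school': move consonant cluster 'sch' to end and add 'ay': 'oolschay'.

oolschay


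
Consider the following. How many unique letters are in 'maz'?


Unique letters in 'maz': {a, m, z} = 3 distinct letters.

3


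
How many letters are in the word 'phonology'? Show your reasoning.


Spell out 'phonology' and number each letter: p(1), h(2), o(3), n(4), o(5), l(6), o(7), g(8), y(9). Total: 9 letters.

9


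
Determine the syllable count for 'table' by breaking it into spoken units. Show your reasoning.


Break 'table' into syllables: ta-ble -> ta | ble = 2 syllables

2 syllables


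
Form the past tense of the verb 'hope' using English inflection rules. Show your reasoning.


Apply rule: Add -d (word ends in -e). 'hope' becomes 'hoped'.

hoped


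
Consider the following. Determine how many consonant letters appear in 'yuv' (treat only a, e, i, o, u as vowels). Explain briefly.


Consonants in 'yuv': y, v = 2 consonants.

2


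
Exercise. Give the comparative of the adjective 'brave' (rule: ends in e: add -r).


Apply comparative formation (ends in e: add -r): 'brave' -> 'braver'.

braver


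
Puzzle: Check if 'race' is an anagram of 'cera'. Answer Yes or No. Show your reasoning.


Sorted letters of 'race': 'acer'
Sorted letters of 'cera': 'acer'
They match.

Yes


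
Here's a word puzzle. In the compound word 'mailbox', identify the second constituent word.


Split 'mailbox' into 'mail' + 'box'. The second part is 'box'.

box


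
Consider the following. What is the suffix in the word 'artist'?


The word 'artist' = 'art' (root) + '-ist' (suffix). The suffix is '-ist'.

ist


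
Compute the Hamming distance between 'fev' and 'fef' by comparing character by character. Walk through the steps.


Alignment:
Position 1: 'f' vs 'f' = match
Position 2: 'e' vs 'e' = match
Position 3: 'v' vs 'f' = DIFFER
Total differences: 1

1


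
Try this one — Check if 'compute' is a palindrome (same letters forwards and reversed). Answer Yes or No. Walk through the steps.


Forward: 'compute'
Reversed: 'etupmoc'
They differ.

No


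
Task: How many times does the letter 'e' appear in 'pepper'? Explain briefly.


Letter 'e' in 'pepper': found at position(s) 2, 5 = 2 occurrence(s).

2


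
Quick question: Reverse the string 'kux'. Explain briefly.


Reverse 'kux' character by character: 'xuk'.

xuk


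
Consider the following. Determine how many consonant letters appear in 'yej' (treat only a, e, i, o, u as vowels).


Consonants in 'yej': y, j = 2 consonants.

2


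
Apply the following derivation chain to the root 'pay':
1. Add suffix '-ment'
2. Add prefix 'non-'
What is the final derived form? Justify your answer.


Step 1: Add suffix '-ment' to 'pay' = 'payment'
Step 2: Add prefix 'non-' to 'payment' = 'nonpayment'

nonpayment


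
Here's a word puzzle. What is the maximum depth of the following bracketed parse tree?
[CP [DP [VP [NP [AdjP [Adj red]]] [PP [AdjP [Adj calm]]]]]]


Count bracket nesting levels:
'[' at pos 0: depth = 1
'[' at pos 4: depth = 2
'[' at pos 8: depth = 3
'[' at pos 12: depth = 4
'[' at pos 16: depth = 5
'[' at pos 22: depth = 6
'[' at pos 34: depth = 4
'[' at pos 38: depth = 5
'[' at pos 44: depth = 6
Maximum depth reached: 6

6


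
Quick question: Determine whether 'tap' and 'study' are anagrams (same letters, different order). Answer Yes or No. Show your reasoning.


Sorted letters of 'tap': 'apt'
Sorted letters of 'study': 'dstuy'
They do not match.

No


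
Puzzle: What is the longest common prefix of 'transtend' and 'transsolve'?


Compare from the start: 5 characters match: 'trans'. Mismatch at position 6: 't' vs 's'.

trans


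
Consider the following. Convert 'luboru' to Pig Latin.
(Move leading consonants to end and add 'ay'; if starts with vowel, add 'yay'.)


'luboru': move consonant cluster 'l' to end and add 'ay': 'uborulay'.

uborulay


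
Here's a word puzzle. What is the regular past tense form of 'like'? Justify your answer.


Apply rule: Add -d (word ends in -e). 'like' becomes 'liked'.

liked


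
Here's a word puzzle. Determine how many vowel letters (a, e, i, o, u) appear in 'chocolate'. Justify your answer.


Vowels in 'chocolate': o, o, a, e = 4 vowels.

4


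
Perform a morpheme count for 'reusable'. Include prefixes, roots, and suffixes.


Decomposition: re- (prefix) + use (root) + -able (suffix) = 3 morpheme(s)

3 morphemes


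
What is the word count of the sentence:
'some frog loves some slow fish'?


Split into words: some | frog | loves | some | slow | fish = 6 words.

6


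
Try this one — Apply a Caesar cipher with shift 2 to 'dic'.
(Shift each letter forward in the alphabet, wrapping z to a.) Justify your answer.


Shift each letter by 2: d -> f, i -> k, c -> e. Result: 'fke'.

fke


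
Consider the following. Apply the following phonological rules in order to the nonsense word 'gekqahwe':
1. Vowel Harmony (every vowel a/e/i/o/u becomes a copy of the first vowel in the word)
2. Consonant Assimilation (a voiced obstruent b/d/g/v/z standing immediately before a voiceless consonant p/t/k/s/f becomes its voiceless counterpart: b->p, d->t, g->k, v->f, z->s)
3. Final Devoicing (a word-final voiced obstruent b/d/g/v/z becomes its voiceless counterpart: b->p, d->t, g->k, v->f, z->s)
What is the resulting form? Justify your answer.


Starting form: 'gekqahwe'
Rule 1: Vowel Harmony: all vowels become 'e' (matching first vowel). 'gekqahwe' -> 'gekqehwe'
Rule 2: Consonant Assimilation: no voiced obstruent (b/d/g/v/z) stands immediately before a voiceless consonant (p/t/k/s/f). No change.
Rule 3: Final Devoicing: the word ends in the vowel 'e', not a consonant. No change.
Final form: 'gekqehwe'

gekqehwe


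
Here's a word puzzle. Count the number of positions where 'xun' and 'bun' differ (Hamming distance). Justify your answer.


Alignment:
Position 1: 'x' vs 'b' = DIFFER
Position 2: 'u' vs 'u' = match
Position 3: 'n' vs 'n' = match
Total differences: 1

1


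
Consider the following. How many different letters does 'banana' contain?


Unique letters in 'banana': {a, b, n} = 3 distinct letters.

3


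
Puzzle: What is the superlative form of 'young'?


Apply superlative formation (add -est): 'young' -> 'youngest'.

youngest


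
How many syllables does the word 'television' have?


Break 'television' into syllables: tel-e-vi-sion -> tel | e | vi | sion = 4 syllables

4 syllables


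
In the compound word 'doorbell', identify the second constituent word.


Split 'doorbell' into 'door' + 'bell'. The second part is 'bell'.

bell


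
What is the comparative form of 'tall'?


Apply comparative formation (add -er): 'tall' -> 'taller'.

taller


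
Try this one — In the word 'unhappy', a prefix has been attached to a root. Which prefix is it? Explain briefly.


The word 'unhappy' = 'un' (prefix) + 'happy' (root). The prefix is 'un'.

un


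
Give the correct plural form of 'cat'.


Apply rule: Add -s. 'cat' becomes 'cats'.

cats


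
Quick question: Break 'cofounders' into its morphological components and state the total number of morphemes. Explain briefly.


Step 1: Identify prefix: 'co' (meaning: together)
Step 2: Identify root: 'found'
Step 3: Identify suffix(es): 'er, s'
Decomposition: co- (prefix: together) + found (root) + -er (suffix: one who) + -s (plural)
Total morphemes: 4

4 morphemes (co- (prefix: together) + found (root) + -er (suffix: one who) + -s (plural))


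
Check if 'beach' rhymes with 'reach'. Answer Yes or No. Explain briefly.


Rime (stressed vowel + following sounds) of 'beach': -each = /iːtʃ/
Rime of 'reach': -each = /iːtʃ/
/iːtʃ/ and /iːtʃ/ are the same ending sound, so the words rhyme.

Yes


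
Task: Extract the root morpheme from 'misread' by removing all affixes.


Remove prefix 'mis' from 'misread' to get root 'read'.

read


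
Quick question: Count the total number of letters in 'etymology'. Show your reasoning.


Spell out 'etymology' and number each letter: e(1), t(2), y(3), m(4), o(5), l(6), o(7), g(8), y(9). Total: 9 letters.

9


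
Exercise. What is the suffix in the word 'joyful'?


The word 'joyful' = 'joy' (root) + '-ful' (suffix). The suffix is '-ful'.

ful


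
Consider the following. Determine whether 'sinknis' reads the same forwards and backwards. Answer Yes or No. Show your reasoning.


Forward: 'sinknis'
Reversed: 'sinknis'
They are identical.

Yes


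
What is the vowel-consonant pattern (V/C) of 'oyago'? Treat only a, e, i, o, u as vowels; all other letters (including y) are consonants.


Letter mapping: o = V, y = C, a = V, g = C, o = V.

VCVCV


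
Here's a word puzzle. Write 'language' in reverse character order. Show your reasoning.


Reverse 'language' character by character: 'egaugnal'.

egaugnal


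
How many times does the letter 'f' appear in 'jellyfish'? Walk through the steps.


Letter 'f' in 'jellyfish': found at position(s) 6 = 1 occurrence(s).

1


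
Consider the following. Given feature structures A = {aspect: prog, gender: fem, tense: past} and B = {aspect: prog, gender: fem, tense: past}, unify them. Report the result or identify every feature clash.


Compare features:
aspect: A=prog vs B=prog -> unified: prog
gender: A=fem vs B=fem -> unified: fem
tense: A=past vs B=past -> unified: past
No clashes found.

Unified: {aspect: prog, gender: fem, tense: past}


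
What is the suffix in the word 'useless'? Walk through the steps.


The word 'useless' = 'use' (root) + '-less' (suffix). The suffix is '-less'.

less


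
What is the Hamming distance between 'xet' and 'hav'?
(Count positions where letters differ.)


Alignment:
Position 1: 'x' vs 'h' = DIFFER
Position 2: 'e' vs 'a' = DIFFER
Position 3: 't' vs 'v' = DIFFER
Total differences: 3

3


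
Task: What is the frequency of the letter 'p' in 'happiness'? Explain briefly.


Letter 'p' in 'happiness': found at position(s) 3, 4 = 2 occurrence(s).

2


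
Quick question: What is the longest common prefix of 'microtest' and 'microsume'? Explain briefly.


Compare from the start: 5 characters match: 'micro'. Mismatch at position 6: 't' vs 's'.

micro


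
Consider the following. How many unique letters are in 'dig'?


Unique letters in 'dig': {d, g, i} = 3 distinct letters.

3


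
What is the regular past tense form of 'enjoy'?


Apply rule: Add -ed. 'enjoy' becomes 'enjoyed'.

enjoyed


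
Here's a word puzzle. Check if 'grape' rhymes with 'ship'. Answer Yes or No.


Rime (stressed vowel + following sounds) of 'grape': -ape = /eɪp/
Rime of 'ship': -ip = /ɪp/
/eɪp/ and /ɪp/ are different ending sounds, so the words do not rhyme.

No


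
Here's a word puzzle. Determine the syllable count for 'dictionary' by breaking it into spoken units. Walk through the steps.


Break 'dictionary' into syllables: dic-tion-ar-y -> dic | tion | ar | y = 4 syllables

4 syllables


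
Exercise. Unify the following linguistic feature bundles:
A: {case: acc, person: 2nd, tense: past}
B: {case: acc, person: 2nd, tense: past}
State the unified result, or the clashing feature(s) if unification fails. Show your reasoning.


Compare features:
case: A=acc vs B=acc -> unified: acc
person: A=2nd vs B=2nd -> unified: 2nd
tense: A=past vs B=past -> unified: past
No clashes found.

Unified: {case: acc, person: 2nd, tense: past}


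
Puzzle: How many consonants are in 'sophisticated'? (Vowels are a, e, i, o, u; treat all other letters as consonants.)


Consonants in 'sophisticated': s, p, h, s, t, c, t, d = 8 consonants.

8


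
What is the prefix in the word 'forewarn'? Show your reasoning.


The word 'forewarn' = 'fore' (prefix) + 'warn' (root). The prefix is 'fore'.

fore


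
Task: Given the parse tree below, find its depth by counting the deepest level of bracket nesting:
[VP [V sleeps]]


Count bracket nesting levels:
'[' at pos 0: depth = 1
'[' at pos 4: depth = 2
Maximum depth reached: 2

2


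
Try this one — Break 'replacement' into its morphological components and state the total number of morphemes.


Step 1: Identify prefix: 're' (meaning: again)
Step 2: Identify root: 'place'
Step 3: Identify suffix(es): 'ment'
Decomposition: re- (prefix: again) + place (root) + -ment (suffix: action/result)
Total morphemes: 3

3 morphemes (re- (prefix: again) + place (root) + -ment (suffix: action/result))


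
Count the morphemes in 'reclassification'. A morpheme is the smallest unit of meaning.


Decomposition: re- (prefix) + class (root) + -ify (suffix) + -ation (suffix) = 4 morpheme(s)

4 morphemes


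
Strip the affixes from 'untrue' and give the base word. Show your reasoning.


Remove prefix 'un' from 'untrue' to get root 'true'.

true


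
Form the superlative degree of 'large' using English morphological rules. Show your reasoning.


Apply superlative formation (ends in e: add -st): 'large' -> 'largest'.

largest


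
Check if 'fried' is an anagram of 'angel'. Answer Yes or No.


Sorted letters of 'fried': 'defir'
Sorted letters of 'angel': 'aegln'
They do not match.

No


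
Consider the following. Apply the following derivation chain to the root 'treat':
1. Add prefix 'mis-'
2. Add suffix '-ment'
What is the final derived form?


Step 1: Add prefix 'mis-' to 'treat' = 'mistreat'
Step 2: Add suffix '-ment' to 'mistreat' = 'mistreatment'

mistreatment


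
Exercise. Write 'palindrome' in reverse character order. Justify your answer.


Reverse 'palindrome' character by character: 'emordnilap'.

emordnilap


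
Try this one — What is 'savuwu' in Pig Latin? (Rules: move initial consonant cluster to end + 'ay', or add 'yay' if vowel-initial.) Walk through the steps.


'savuwu': move consonant cluster 's' to end and add 'ay': 'avuwusay'.

avuwusay


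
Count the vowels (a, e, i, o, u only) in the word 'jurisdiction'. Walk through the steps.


Vowels in 'jurisdiction': u, i, i, i, o = 5 vowels.

5


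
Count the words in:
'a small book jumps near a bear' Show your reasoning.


Split into words: a | small | book | jumps | near | a | bear = 7 words.

7


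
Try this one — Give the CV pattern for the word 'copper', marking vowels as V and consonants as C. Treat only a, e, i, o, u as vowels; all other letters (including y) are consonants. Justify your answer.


Letter mapping: c = C, o = V, p = C, p = C, e = V, r = C.

CVCCVC


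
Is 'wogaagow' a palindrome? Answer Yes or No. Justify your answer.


Forward: 'wogaagow'
Reversed: 'wogaagow'
They are identical.

Yes


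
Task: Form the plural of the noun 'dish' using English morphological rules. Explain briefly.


Apply rule: Add -es (sibilant/fricative ending). 'dish' becomes 'dishes'.

dishes


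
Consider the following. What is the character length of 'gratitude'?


Spell out 'gratitude' and number each letter: g(1), r(2), a(3), t(4), i(5), t(6), u(7), d(8), e(9). Total: 9 letters.

9


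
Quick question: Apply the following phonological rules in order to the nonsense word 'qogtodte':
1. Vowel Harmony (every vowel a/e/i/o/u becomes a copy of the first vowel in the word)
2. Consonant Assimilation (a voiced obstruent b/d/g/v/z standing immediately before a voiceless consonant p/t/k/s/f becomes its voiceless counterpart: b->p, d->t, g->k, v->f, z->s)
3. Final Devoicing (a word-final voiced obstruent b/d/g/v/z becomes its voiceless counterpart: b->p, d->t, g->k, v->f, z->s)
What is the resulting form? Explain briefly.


Starting form: 'qogtodte'
Rule 1: Vowel Harmony: all vowels become 'o' (matching first vowel). 'qogtodte' -> 'qogtodto'
Rule 2: Consonant Assimilation: voiced obstruent before voiceless consonant becomes voiceless ('gt' -> 'kt', 'dt' -> 'tt'). 'qogtodto' -> 'qoktotto'
Rule 3: Final Devoicing: the word ends in the vowel 'o', not a consonant. No change.
Final form: 'qoktotto'

qoktotto
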